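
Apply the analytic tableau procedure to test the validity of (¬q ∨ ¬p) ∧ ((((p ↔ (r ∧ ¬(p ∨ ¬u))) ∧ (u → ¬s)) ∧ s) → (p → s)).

Assume the negation and expand:
Initial set: {¬((¬q ∨ ¬p) ∧ ((((p ↔ (r ∧ ¬(p ∨ ¬u))) ∧ (u → ¬s)) ∧ s) → (p → s)))}.
¬((¬q ∨ ¬p) ∧ ((((p ↔ (r ∧ ¬(p ∨ ¬u))) ∧ (u → ¬s)) ∧ s) → (p → s))): β-rule — branch into ¬(¬q ∨ ¬p)  //  ¬((((p ↔ (r ∧ ¬(p ∨ ¬u))) ∧ (u → ¬s)) ∧ s) → (p → s)).
  branch 1 (add ¬(¬q ∨ ¬p)):
    ¬(¬q ∨ ¬p): α-rule — add ¬¬q, ¬¬p.
    ○ open, literals {p=1, q=1}.
  branch 2 (add ¬((((p ↔ (r ∧ ¬(p ∨ ¬u))) ∧ (u → ¬s)) ∧ s) → (p → s))):
    ¬((((p ↔ (r ∧ ¬(p ∨ ¬u))) ∧ (u → ¬s)) ∧ s) → (p → s)): α-rule — add (((p ↔ (r ∧ ¬(p ∨ ¬u))) ∧ (u → ¬s)) ∧ s), ¬(p → s).
    (((p ↔ (r ∧ ¬(p ∨ ¬u))) ∧ (u → ¬s)) ∧ s): α-rule — add ((p ↔ (r ∧ ¬(p ∨ ¬u))) ∧ (u → ¬s)), s.
    ¬(p → s): α-rule — add p, ¬s.
    × closes — contains both s and ¬s.
1 branch closed, 1 open.
An open branch gives a countermodel: p=1, q=1 (unmentioned atoms arbitrary); under it the original formula is false.

Not valid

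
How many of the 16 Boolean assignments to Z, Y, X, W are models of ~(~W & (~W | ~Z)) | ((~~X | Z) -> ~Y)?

Initial set: {(~(~W & (~W | ~Z)) | ((~~X | Z) -> ~Y))}.
(~(~W & (~W | ~Z)) | ((~~X | Z) -> ~Y)): β-rule — branch into ~(~W & (~W | ~Z))  //  ((~~X | Z) -> ~Y).
  branch 1 (add ~(~W & (~W | ~Z))):
    ~(~W & (~W | ~Z)): β-rule — branch into ~~W  //  ~(~W | ~Z).
      branch 1.1 (add ~~W):
        ○ open, literals {W=T}.
      branch 1.2 (add ~(~W | ~Z)):
        ~(~W | ~Z): α-rule — add ~~W, ~~Z.
        ○ open, literals {W=T, Z=T}.
  branch 2 (add ((~~X | Z) -> ~Y)):
    ((~~X | Z) -> ~Y): β-rule — branch into ~(~~X | Z)  //  ~Y.
      branch 2.1 (add ~(~~X | Z)):
        ~(~~X | Z): α-rule — add ~~~X, ~Z.
        ~~~X: drop double negation, giving ~X.
        ○ open, literals {X=F, Z=F}.
      branch 2.2 (add ~Y):
        ○ open, literals {Y=F}.
0 branches closed, 4 open.
Each open branch fixes some atoms; the unmentioned ones are free. Counting distinct full assignments: branch {W=T} (Z, Y, X) contributes 8 new; branch {W=T, Z=T} (Y, X) contributes 0 new; branch {X=F, Z=F} (Y, W) contributes 2 new; branch {Y=F} (Z, X, W) contributes 3 new. Total: 13.

13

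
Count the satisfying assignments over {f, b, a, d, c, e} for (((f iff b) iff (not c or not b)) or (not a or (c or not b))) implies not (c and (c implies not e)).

Initial set: {((((f iff b) iff (not c or not b)) or (not a or (c or not b))) implies not (c and (c implies not e)))}.
((((f iff b) iff (not c or not b)) or (not a or (c or not b))) implies not (c and (c implies not e))): β-rule — branch into not (((f iff b) iff (not c or not b)) or (not a or (c or not b)))  //  not (c and (c implies not e)).
  branch 1 (add not (((f iff b) iff (not c or not b)) or (not a or (c or not b)))):
    not (((f iff b) iff (not c or not b)) or (not a or (c or not b))): α-rule — add not ((f iff b) iff (not c or not b)), not (not a or (c or not b)).
    not (not a or (c or not b)): α-rule — add not not a, not (c or not b).
    not (c or not b): α-rule — add not c, not not b.
    not ((f iff b) iff (not c or not b)): β-rule — branch into (f iff b), not (not c or not b)  //  not (f iff b), (not c or not b).
      branch 1.1 (add (f iff b), not (not c or not b)):
        not (not c or not b): α-rule — add not not c, not not b.
        × closes — contains both c and not c.
      branch 1.2 (add not (f iff b), (not c or not b)):
        not (f iff b): β-rule — branch into f, not b  //  not f, b.
          branch 1.2.1 (add f, not b):
            × closes — contains both b and not b.
          branch 1.2.2 (add not f, b):
            (not c or not b): β-rule — branch into not c  //  not b.
              branch 1.2.2.1 (add not c):
                ○ open, literals {a=1, b=1, c=0, f=0}.
              branch 1.2.2.2 (add not b):
                × closes — contains both b and not b.
  branch 2 (add not (c and (c implies not e))):
    not (c and (c implies not e)): β-rule — branch into not c  //  not (c implies not e).
      branch 2.1 (add not c):
        ○ open, literals {c=0}.
      branch 2.2 (add not (c implies not e)):
        not (c implies not e): α-rule — add c, not not e.
        ○ open, literals {c=1, e=1}.
3 branches closed, 3 open.
Each open branch fixes some atoms; the unmentioned ones are free. Counting distinct full assignments: branch {a=1, b=1, c=0, f=0} (d, e) contributes 4 new; branch {c=0} (f, b, a, d, e) contributes 28 new; branch {c=1, e=1} (f, b, a, d) contributes 16 new. Total: 48.

48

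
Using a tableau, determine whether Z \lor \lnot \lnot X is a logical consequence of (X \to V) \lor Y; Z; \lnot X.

Initial set: {T ((X \to V) \lor Y); T Z; T \lnot X; F (Z \lor \lnot \lnot X)}.
F (Z \lor \lnot \lnot X): α-rule — add F Z, F \lnot \lnot X.
× closes — contains both Z and \lnot Z.
All 1 branch closes.
Every branch closed, so the premises entail the conclusion.

Yes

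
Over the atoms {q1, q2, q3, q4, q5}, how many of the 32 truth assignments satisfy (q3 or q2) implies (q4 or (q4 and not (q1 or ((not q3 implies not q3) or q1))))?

Initial set: {((q3 or q2) implies (q4 or (q4 and not (q1 or ((not q3 implies not q3) or q1)))))}.
((q3 or q2) implies (q4 or (q4 and not (q1 or ((not q3 implies not q3) or q1))))): β-rule — branch into not (q3 or q2)  //  (q4 or (q4 and not (q1 or ((not q3 implies not q3) or q1)))).
  branch 1 (add not (q3 or q2)):
    not (q3 or q2): α-rule — add not q3, not q2.
    ○ open, literals {q2=F, q3=F}.
  branch 2 (add (q4 or (q4 and not (q1 or ((not q3 implies not q3) or q1))))):
    (q4 or (q4 and not (q1 or ((not q3 implies not q3) or q1)))): β-rule — branch into q4  //  (q4 and not (q1 or ((not q3 implies not q3) or q1))).
      branch 2.1 (add q4):
        ○ open, literals {q4=T}.
      branch 2.2 (add (q4 and not (q1 or ((not q3 implies not q3) or q1)))):
        (q4 and not (q1 or ((not q3 implies not q3) or q1))): α-rule — add q4, not (q1 or ((not q3 implies not q3) or q1)).
        not (q1 or ((not q3 implies not q3) or q1)): α-rule — add not q1, not ((not q3 implies not q3) or q1).
        not ((not q3 implies not q3) or q1): α-rule — add not (not q3 implies not q3), not q1.
        not (not q3 implies not q3): α-rule — add not q3, not not q3.
        × closes — contains both q3 and not q3.
1 branch closed, 2 open.
Each open branch fixes some atoms; the unmentioned ones are free. Counting distinct full assignments: branch {q2=F, q3=F} (q1, q4, q5) contributes 8 new; branch {q4=T} (q1, q2, q3, q5) contributes 12 new. Total: 20.

20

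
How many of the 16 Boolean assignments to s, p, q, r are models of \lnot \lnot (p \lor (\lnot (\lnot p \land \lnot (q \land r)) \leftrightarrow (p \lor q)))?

Initial set: {T \lnot \lnot (p \lor (\lnot (\lnot p \land \lnot (q \land r)) \leftrightarrow (p \lor q)))}.
T \lnot \lnot (p \lor (\lnot (\lnot p \land \lnot (q \land r)) \leftrightarrow (p \lor q))): drop double negation, giving T (p \lor (\lnot (\lnot p \land \lnot (q \land r)) \leftrightarrow (p \lor q))).
T (p \lor (\lnot (\lnot p \land \lnot (q \land r)) \leftrightarrow (p \lor q))): β-rule — branch into T p  //  T (\lnot (\lnot p \land \lnot (q \land r)) \leftrightarrow (p \lor q)).
  branch 1 (add T p):
    ○ open, literals {p=true}.
  branch 2 (add T (\lnot (\lnot p \land \lnot (q \land r)) \leftrightarrow (p \lor q))):
    T (\lnot (\lnot p \land \lnot (q \land r)) \leftrightarrow (p \lor q)): β-rule — branch into T \lnot (\lnot p \land \lnot (q \land r)), T (p \lor q)  //  F \lnot (\lnot p \land \lnot (q \land r)), F (p \lor q).
      branch 2.1 (add T \lnot (\lnot p \land \lnot (q \land r)), T (p \lor q)):
        T \lnot (\lnot p \land \lnot (q \land r)): β-rule — branch into F \lnot p  //  F \lnot (q \land r).
          branch 2.1.1 (add F \lnot p):
            T (p \lor q): β-rule — branch into T p  //  T q.
              branch 2.1.1.1 (add T p):
                ○ open, literals {p=true}.
              branch 2.1.1.2 (add T q):
                ○ open, literals {p=true, q=true}.
          branch 2.1.2 (add F \lnot (q \land r)):
            F \lnot (q \land r): α-rule — add T q, T r.
            T (p \lor q): β-rule — branch into T p  //  T q.
              branch 2.1.2.1 (add T p):
                ○ open, literals {p=true, q=true, r=true}.
              branch 2.1.2.2 (add T q):
                ○ open, literals {q=true, r=true}.
      branch 2.2 (add F \lnot (\lnot p \land \lnot (q \land r)), F (p \lor q)):
        F \lnot (\lnot p \land \lnot (q \land r)): α-rule — add T \lnot p, T \lnot (q \land r).
        F (p \lor q): α-rule — add F p, F q.
        T \lnot (q \land r): β-rule — branch into F q  //  F r.
          branch 2.2.1 (add F q):
            ○ open, literals {p=false, q=false}.
          branch 2.2.2 (add F r):
            ○ open, literals {p=false, q=false, r=false}.
0 branches closed, 7 open.
Each open branch fixes some atoms; the unmentioned ones are free. Counting distinct full assignments: branch {p=true} (s, q, r) contributes 8 new; branch {p=true} (s, q, r) contributes 0 new; branch {p=true, q=true} (s, r) contributes 0 new; branch {p=true, q=true, r=true} (s) contributes 0 new; branch {q=true, r=true} (s, p) contributes 2 new; branch {p=false, q=false} (s, r) contributes 4 new; branch {p=false, q=false, r=false} (s) contributes 0 new. Total: 14.

14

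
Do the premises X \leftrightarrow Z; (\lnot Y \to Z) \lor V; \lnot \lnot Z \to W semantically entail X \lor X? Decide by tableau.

No

Initial set: {(X \leftrightarrow Z); ((\lnot Y \to Z) \lor V); (\lnot \lnot Z \to W); \lnot (X \lor X)}.
\lnot (X \lor X): α-rule — add \lnot X, \lnot X.
(X \leftrightarrow Z): β-rule — branch into X, Z  //  \lnot X, \lnot Z.
  branch 1 (add X, Z):
    × closes — contains both X and \lnot X.
  branch 2 (add \lnot X, \lnot Z):
    ((\lnot Y \to Z) \lor V): β-rule — branch into (\lnot Y \to Z)  //  V.
      branch 2.1 (add (\lnot Y \to Z)):
        (\lnot \lnot Z \to W): β-rule — branch into \lnot \lnot \lnot Z  //  W.
          branch 2.1.1 (add \lnot \lnot \lnot Z):
            \lnot \lnot \lnot Z: drop double negation, giving \lnot Z.
            (\lnot Y \to Z): β-rule — branch into \lnot \lnot Y  //  Z.
              branch 2.1.1.1 (add \lnot \lnot Y):
                ○ open, literals {X=0, Y=1, Z=0}.
              branch 2.1.1.2 (add Z):
                × closes — contains both Z and \lnot Z.
          branch 2.1.2 (add W):
            (\lnot Y \to Z): β-rule — branch into \lnot \lnot Y  //  Z.
              branch 2.1.2.1 (add \lnot \lnot Y):
                ○ open, literals {W=1, X=0, Y=1, Z=0}.
              branch 2.1.2.2 (add Z):
                × closes — contains both Z and \lnot Z.
      branch 2.2 (add V):
        (\lnot \lnot Z \to W): β-rule — branch into \lnot \lnot \lnot Z  //  W.
          branch 2.2.1 (add \lnot \lnot \lnot Z):
            \lnot \lnot \lnot Z: drop double negation, giving \lnot Z.
            ○ open, literals {V=1, X=0, Z=0}.
          branch 2.2.2 (add W):
            ○ open, literals {V=1, W=1, X=0, Z=0}.
3 branches closed, 4 open.
An open branch gives a countermodel: X=0, Y=1, Z=0 (unmentioned atoms arbitrary); the premises hold there but the conclusion fails.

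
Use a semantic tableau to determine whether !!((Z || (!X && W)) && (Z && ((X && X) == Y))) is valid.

Assume the negation and expand:
Initial set: {F !!((Z || (!X && W)) && (Z && ((X && X) == Y)))}.
F !!((Z || (!X && W)) && (Z && ((X && X) == Y))): drop double negation, giving F ((Z || (!X && W)) && (Z && ((X && X) == Y))).
F ((Z || (!X && W)) && (Z && ((X && X) == Y))): β-rule — branch into F (Z || (!X && W))  //  F (Z && ((X && X) == Y)).
  branch 1 (add F (Z || (!X && W))):
    F (Z || (!X && W)): α-rule — add F Z, F (!X && W).
    F (!X && W): β-rule — branch into F !X  //  F W.
      branch 1.1 (add F !X):
        ○ open, literals {X=T, Z=F}.
      branch 1.2 (add F W):
        ○ open, literals {W=F, Z=F}.
  branch 2 (add F (Z && ((X && X) == Y))):
    F (Z && ((X && X) == Y)): β-rule — branch into F Z  //  F ((X && X) == Y).
      branch 2.1 (add F Z):
        ○ open, literals {Z=F}.
      branch 2.2 (add F ((X && X) == Y)):
        F ((X && X) == Y): β-rule — branch into T (X && X), F Y  //  F (X && X), T Y.
          branch 2.2.1 (add T (X && X), F Y):
            T (X && X): α-rule — add T X, T X.
            ○ open, literals {X=T, Y=F}.
          branch 2.2.2 (add F (X && X), T Y):
            F (X && X): β-rule — branch into F X  //  F X.
              branch 2.2.2.1 (add F X):
                ○ open, literals {X=F, Y=T}.
              branch 2.2.2.2 (add F X):
                ○ open, literals {X=F, Y=T}.
0 branches closed, 6 open.
An open branch gives a countermodel: X=T, Z=F (unmentioned atoms arbitrary); under it the original formula is false.

Not valid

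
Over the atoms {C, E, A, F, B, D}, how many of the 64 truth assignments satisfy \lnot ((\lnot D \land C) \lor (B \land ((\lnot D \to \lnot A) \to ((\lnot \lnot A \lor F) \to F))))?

Initial set: {\lnot ((\lnot D \land C) \lor (B \land ((\lnot D \to \lnot A) \to ((\lnot \lnot A \lor F) \to F))))}.
\lnot ((\lnot D \land C) \lor (B \land ((\lnot D \to \lnot A) \to ((\lnot \lnot A \lor F) \to F)))): α-rule — add \lnot (\lnot D \land C), \lnot (B \land ((\lnot D \to \lnot A) \to ((\lnot \lnot A \lor F) \to F))).
\lnot (\lnot D \land C): β-rule — branch into \lnot \lnot D  //  \lnot C.
  branch 1 (add \lnot \lnot D):
    \lnot (B \land ((\lnot D \to \lnot A) \to ((\lnot \lnot A \lor F) \to F))): β-rule — branch into \lnot B  //  \lnot ((\lnot D \to \lnot A) \to ((\lnot \lnot A \lor F) \to F)).
      branch 1.1 (add \lnot B):
        ○ open, literals {B=0, D=1}.
      branch 1.2 (add \lnot ((\lnot D \to \lnot A) \to ((\lnot \lnot A \lor F) \to F))):
        \lnot ((\lnot D \to \lnot A) \to ((\lnot \lnot A \lor F) \to F)): α-rule — add (\lnot D \to \lnot A), \lnot ((\lnot \lnot A \lor F) \to F).
        \lnot ((\lnot \lnot A \lor F) \to F): α-rule — add (\lnot \lnot A \lor F), \lnot F.
        (\lnot D \to \lnot A): β-rule — branch into \lnot \lnot D  //  \lnot A.
          branch 1.2.1 (add \lnot \lnot D):
            (\lnot \lnot A \lor F): β-rule — branch into \lnot \lnot A  //  F.
              branch 1.2.1.1 (add \lnot \lnot A):
                \lnot \lnot A: drop double negation, giving A.
                ○ open, literals {A=1, D=1, F=0}.
              branch 1.2.1.2 (add F):
                × closes — contains both F and \lnot F.
          branch 1.2.2 (add \lnot A):
            (\lnot \lnot A \lor F): β-rule — branch into \lnot \lnot A  //  F.
              branch 1.2.2.1 (add \lnot \lnot A):
                \lnot \lnot A: drop double negation, giving A.
                × closes — contains both A and \lnot A.
              branch 1.2.2.2 (add F):
                × closes — contains both F and \lnot F.
  branch 2 (add \lnot C):
    \lnot (B \land ((\lnot D \to \lnot A) \to ((\lnot \lnot A \lor F) \to F))): β-rule — branch into \lnot B  //  \lnot ((\lnot D \to \lnot A) \to ((\lnot \lnot A \lor F) \to F)).
      branch 2.1 (add \lnot B):
        ○ open, literals {B=0, C=0}.
      branch 2.2 (add \lnot ((\lnot D \to \lnot A) \to ((\lnot \lnot A \lor F) \to F))):
        \lnot ((\lnot D \to \lnot A) \to ((\lnot \lnot A \lor F) \to F)): α-rule — add (\lnot D \to \lnot A), \lnot ((\lnot \lnot A \lor F) \to F).
        \lnot ((\lnot \lnot A \lor F) \to F): α-rule — add (\lnot \lnot A \lor F), \lnot F.
        (\lnot D \to \lnot A): β-rule — branch into \lnot \lnot D  //  \lnot A.
          branch 2.2.1 (add \lnot \lnot D):
            (\lnot \lnot A \lor F): β-rule — branch into \lnot \lnot A  //  F.
              branch 2.2.1.1 (add \lnot \lnot A):
                \lnot \lnot A: drop double negation, giving A.
                ○ open, literals {A=1, C=0, D=1, F=0}.
              branch 2.2.1.2 (add F):
                × closes — contains both F and \lnot F.
          branch 2.2.2 (add \lnot A):
            (\lnot \lnot A \lor F): β-rule — branch into \lnot \lnot A  //  F.
              branch 2.2.2.1 (add \lnot \lnot A):
                \lnot \lnot A: drop double negation, giving A.
                × closes — contains both A and \lnot A.
              branch 2.2.2.2 (add F):
                × closes — contains both F and \lnot F.
6 branches closed, 4 open.
Each open branch fixes some atoms; the unmentioned ones are free. Counting distinct full assignments: branch {B=0, D=1} (C, E, A, F) contributes 16 new; branch {A=1, D=1, F=0} (C, E, B) contributes 4 new; branch {B=0, C=0} (E, A, F, D) contributes 8 new; branch {A=1, C=0, D=1, F=0} (E, B) contributes 0 new. Total: 28.

28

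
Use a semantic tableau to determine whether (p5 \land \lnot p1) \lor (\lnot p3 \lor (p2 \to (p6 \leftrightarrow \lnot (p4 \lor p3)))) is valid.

Assume the negation and expand:
Initial set: {\lnot ((p5 \land \lnot p1) \lor (\lnot p3 \lor (p2 \to (p6 \leftrightarrow \lnot (p4 \lor p3)))))}.
\lnot ((p5 \land \lnot p1) \lor (\lnot p3 \lor (p2 \to (p6 \leftrightarrow \lnot (p4 \lor p3))))): α-rule — add \lnot (p5 \land \lnot p1), \lnot (\lnot p3 \lor (p2 \to (p6 \leftrightarrow \lnot (p4 \lor p3)))).
\lnot (\lnot p3 \lor (p2 \to (p6 \leftrightarrow \lnot (p4 \lor p3)))): α-rule — add \lnot \lnot p3, \lnot (p2 \to (p6 \leftrightarrow \lnot (p4 \lor p3))).
\lnot (p2 \to (p6 \leftrightarrow \lnot (p4 \lor p3))): α-rule — add p2, \lnot (p6 \leftrightarrow \lnot (p4 \lor p3)).
\lnot (p5 \land \lnot p1): β-rule — branch into \lnot p5  //  \lnot \lnot p1.
  branch 1 (add \lnot p5):
    \lnot (p6 \leftrightarrow \lnot (p4 \lor p3)): β-rule — branch into p6, \lnot \lnot (p4 \lor p3)  //  \lnot p6, \lnot (p4 \lor p3).
      branch 1.1 (add p6, \lnot \lnot (p4 \lor p3)):
        \lnot \lnot (p4 \lor p3): β-rule — branch into p4  //  p3.
          branch 1.1.1 (add p4):
            ○ open, literals {p2=true, p3=true, p4=true, p5=false, p6=true}.
          branch 1.1.2 (add p3):
            ○ open, literals {p2=true, p3=true, p5=false, p6=true}.
      branch 1.2 (add \lnot p6, \lnot (p4 \lor p3)):
        \lnot (p4 \lor p3): α-rule — add \lnot p4, \lnot p3.
        × closes — contains both p3 and \lnot p3.
  branch 2 (add \lnot \lnot p1):
    \lnot (p6 \leftrightarrow \lnot (p4 \lor p3)): β-rule — branch into p6, \lnot \lnot (p4 \lor p3)  //  \lnot p6, \lnot (p4 \lor p3).
      branch 2.1 (add p6, \lnot \lnot (p4 \lor p3)):
        \lnot \lnot (p4 \lor p3): β-rule — branch into p4  //  p3.
          branch 2.1.1 (add p4):
            ○ open, literals {p1=true, p2=true, p3=true, p4=true, p6=true}.
          branch 2.1.2 (add p3):
            ○ open, literals {p1=true, p2=true, p3=true, p6=true}.
      branch 2.2 (add \lnot p6, \lnot (p4 \lor p3)):
        \lnot (p4 \lor p3): α-rule — add \lnot p4, \lnot p3.
        × closes — contains both p3 and \lnot p3.
2 branches closed, 4 open.
An open branch gives a countermodel: p2=true, p3=true, p4=true, p5=false, p6=true (unmentioned atoms arbitrary); under it the original formula is false.

Not valid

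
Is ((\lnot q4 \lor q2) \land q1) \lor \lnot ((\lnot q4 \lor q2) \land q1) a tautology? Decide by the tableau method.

Assume the negation and expand:
Initial set: {F (((\lnot q4 \lor q2) \land q1) \lor \lnot ((\lnot q4 \lor q2) \land q1))}.
F (((\lnot q4 \lor q2) \land q1) \lor \lnot ((\lnot q4 \lor q2) \land q1)): α-rule — add F ((\lnot q4 \lor q2) \land q1), F \lnot ((\lnot q4 \lor q2) \land q1).
F \lnot ((\lnot q4 \lor q2) \land q1): α-rule — add T (\lnot q4 \lor q2), T q1.
F ((\lnot q4 \lor q2) \land q1): β-rule — branch into F (\lnot q4 \lor q2)  //  F q1.
  branch 1 (add F (\lnot q4 \lor q2)):
    F (\lnot q4 \lor q2): α-rule — add F \lnot q4, F q2.
    T (\lnot q4 \lor q2): β-rule — branch into T \lnot q4  //  T q2.
      branch 1.1 (add T \lnot q4):
        × closes — contains both q4 and \lnot q4.
      branch 1.2 (add T q2):
        × closes — contains both q2 and \lnot q2.
  branch 2 (add F q1):
    × closes — contains both q1 and \lnot q1.
All 3 branches close.
Every branch closed, so the negation is unsatisfiable and the formula is valid.

Valid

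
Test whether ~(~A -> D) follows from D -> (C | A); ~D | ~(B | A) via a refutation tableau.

Initial set: {(D -> (C | A)); (~D | ~(B | A)); ~~(~A -> D)}.
(D -> (C | A)): β-rule — branch into ~D  //  (C | A).
  branch 1 (add ~D):
    (~D | ~(B | A)): β-rule — branch into ~D  //  ~(B | A).
      branch 1.1 (add ~D):
        ~~(~A -> D): β-rule — branch into ~~A  //  D.
          branch 1.1.1 (add ~~A):
            ○ open, literals {A=true, D=false}.
          branch 1.1.2 (add D):
            × closes — contains both D and ~D.
      branch 1.2 (add ~(B | A)):
        ~(B | A): α-rule — add ~B, ~A.
        ~~(~A -> D): β-rule — branch into ~~A  //  D.
          branch 1.2.1 (add ~~A):
            × closes — contains both A and ~A.
          branch 1.2.2 (add D):
            × closes — contains both D and ~D.
  branch 2 (add (C | A)):
    (~D | ~(B | A)): β-rule — branch into ~D  //  ~(B | A).
      branch 2.1 (add ~D):
        ~~(~A -> D): β-rule — branch into ~~A  //  D.
          branch 2.1.1 (add ~~A):
            (C | A): β-rule — branch into C  //  A.
              branch 2.1.1.1 (add C):
                ○ open, literals {A=true, C=true, D=false}.
              branch 2.1.1.2 (add A):
                ○ open, literals {A=true, D=false}.
          branch 2.1.2 (add D):
            × closes — contains both D and ~D.
      branch 2.2 (add ~(B | A)):
        ~(B | A): α-rule — add ~B, ~A.
        ~~(~A -> D): β-rule — branch into ~~A  //  D.
          branch 2.2.1 (add ~~A):
            × closes — contains both A and ~A.
          branch 2.2.2 (add D):
            (C | A): β-rule — branch into C  //  A.
              branch 2.2.2.1 (add C):
                ○ open, literals {A=false, B=false, C=true, D=true}.
              branch 2.2.2.2 (add A):
                × closes — contains both A and ~A.
6 branches closed, 4 open.
An open branch gives a countermodel: A=true, D=false (unmentioned atoms arbitrary); the premises hold there but the conclusion fails.

No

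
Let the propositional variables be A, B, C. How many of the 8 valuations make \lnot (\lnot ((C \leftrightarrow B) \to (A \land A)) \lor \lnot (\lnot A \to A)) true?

4

Initial set: {T \lnot (\lnot ((C \leftrightarrow B) \to (A \land A)) \lor \lnot (\lnot A \to A))}.
T \lnot (\lnot ((C \leftrightarrow B) \to (A \land A)) \lor \lnot (\lnot A \to A)): α-rule — add F \lnot ((C \leftrightarrow B) \to (A \land A)), F \lnot (\lnot A \to A).
F \lnot ((C \leftrightarrow B) \to (A \land A)): β-rule — branch into F (C \leftrightarrow B)  //  T (A \land A).
  branch 1 (add F (C \leftrightarrow B)):
    F \lnot (\lnot A \to A): β-rule — branch into F \lnot A  //  T A.
      branch 1.1 (add F \lnot A):
        F (C \leftrightarrow B): β-rule — branch into T C, F B  //  F C, T B.
          branch 1.1.1 (add T C, F B):
            ○ open, literals {A=1, B=0, C=1}.
          branch 1.1.2 (add F C, T B):
            ○ open, literals {A=1, B=1, C=0}.
      branch 1.2 (add T A):
        F (C \leftrightarrow B): β-rule — branch into T C, F B  //  F C, T B.
          branch 1.2.1 (add T C, F B):
            ○ open, literals {A=1, B=0, C=1}.
          branch 1.2.2 (add F C, T B):
            ○ open, literals {A=1, B=1, C=0}.
  branch 2 (add T (A \land A)):
    T (A \land A): α-rule — add T A, T A.
    F \lnot (\lnot A \to A): β-rule — branch into F \lnot A  //  T A.
      branch 2.1 (add F \lnot A):
        ○ open, literals {A=1}.
      branch 2.2 (add T A):
        ○ open, literals {A=1}.
0 branches closed, 6 open.
Each open branch fixes some atoms; the unmentioned ones are free. Counting distinct full assignments: branch {A=1, B=0, C=1} (none free) contributes 1 new; branch {A=1, B=1, C=0} (none free) contributes 1 new; branch {A=1, B=0, C=1} (none free) contributes 0 new; branch {A=1, B=1, C=0} (none free) contributes 0 new; branch {A=1} (B, C) contributes 2 new; branch {A=1} (B, C) contributes 0 new. Total: 4.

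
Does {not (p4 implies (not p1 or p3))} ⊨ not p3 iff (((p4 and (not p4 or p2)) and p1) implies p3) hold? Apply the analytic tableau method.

Initial set: {not (p4 implies (not p1 or p3)); not (not p3 iff (((p4 and (not p4 or p2)) and p1) implies p3))}.
not (p4 implies (not p1 or p3)): α-rule — add p4, not (not p1 or p3).
not (not p1 or p3): α-rule — add not not p1, not p3.
not (not p3 iff (((p4 and (not p4 or p2)) and p1) implies p3)): β-rule — branch into not p3, not (((p4 and (not p4 or p2)) and p1) implies p3)  //  not not p3, (((p4 and (not p4 or p2)) and p1) implies p3).
  branch 1 (add not p3, not (((p4 and (not p4 or p2)) and p1) implies p3)):
    not (((p4 and (not p4 or p2)) and p1) implies p3): α-rule — add ((p4 and (not p4 or p2)) and p1), not p3.
    ((p4 and (not p4 or p2)) and p1): α-rule — add (p4 and (not p4 or p2)), p1.
    (p4 and (not p4 or p2)): α-rule — add p4, (not p4 or p2).
    (not p4 or p2): β-rule — branch into not p4  //  p2.
      branch 1.1 (add not p4):
        × closes — contains both p4 and not p4.
      branch 1.2 (add p2):
        ○ open, literals {p1=true, p2=true, p3=false, p4=true}.
  branch 2 (add not not p3, (((p4 and (not p4 or p2)) and p1) implies p3)):
    × closes — contains both p3 and not p3.
2 branches closed, 1 open.
An open branch gives a countermodel: p1=true, p2=true, p3=false, p4=true (unmentioned atoms arbitrary); the premises hold there but the conclusion fails.

No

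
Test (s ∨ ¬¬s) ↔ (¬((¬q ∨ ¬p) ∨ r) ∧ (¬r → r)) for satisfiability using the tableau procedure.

Initial set: {((s ∨ ¬¬s) ↔ (¬((¬q ∨ ¬p) ∨ r) ∧ (¬r → r)))}.
((s ∨ ¬¬s) ↔ (¬((¬q ∨ ¬p) ∨ r) ∧ (¬r → r))): β-rule — branch into (s ∨ ¬¬s), (¬((¬q ∨ ¬p) ∨ r) ∧ (¬r → r))  //  ¬(s ∨ ¬¬s), ¬(¬((¬q ∨ ¬p) ∨ r) ∧ (¬r → r)).
  branch 1 (add (s ∨ ¬¬s), (¬((¬q ∨ ¬p) ∨ r) ∧ (¬r → r))):
    (¬((¬q ∨ ¬p) ∨ r) ∧ (¬r → r)): α-rule — add ¬((¬q ∨ ¬p) ∨ r), (¬r → r).
    ¬((¬q ∨ ¬p) ∨ r): α-rule — add ¬(¬q ∨ ¬p), ¬r.
    ¬(¬q ∨ ¬p): α-rule — add ¬¬q, ¬¬p.
    (s ∨ ¬¬s): β-rule — branch into s  //  ¬¬s.
      branch 1.1 (add s):
        (¬r → r): β-rule — branch into ¬¬r  //  r.
          branch 1.1.1 (add ¬¬r):
            × closes — contains both r and ¬r.
          branch 1.1.2 (add r):
            × closes — contains both r and ¬r.
      branch 1.2 (add ¬¬s):
        ¬¬s: drop double negation, giving s.
        (¬r → r): β-rule — branch into ¬¬r  //  r.
          branch 1.2.1 (add ¬¬r):
            × closes — contains both r and ¬r.
          branch 1.2.2 (add r):
            × closes — contains both r and ¬r.
  branch 2 (add ¬(s ∨ ¬¬s), ¬(¬((¬q ∨ ¬p) ∨ r) ∧ (¬r → r))):
    ¬(s ∨ ¬¬s): α-rule — add ¬s, ¬¬¬s.
    ¬¬¬s: drop double negation, giving ¬s.
    ¬(¬((¬q ∨ ¬p) ∨ r) ∧ (¬r → r)): β-rule — branch into ¬¬((¬q ∨ ¬p) ∨ r)  //  ¬(¬r → r).
      branch 2.1 (add ¬¬((¬q ∨ ¬p) ∨ r)):
        ¬¬((¬q ∨ ¬p) ∨ r): β-rule — branch into (¬q ∨ ¬p)  //  r.
          branch 2.1.1 (add (¬q ∨ ¬p)):
            (¬q ∨ ¬p): β-rule — branch into ¬q  //  ¬p.
              branch 2.1.1.1 (add ¬q):
                ○ open, literals {q=0, s=0}.
              branch 2.1.1.2 (add ¬p):
                ○ open, literals {p=0, s=0}.
          branch 2.1.2 (add r):
            ○ open, literals {r=1, s=0}.
      branch 2.2 (add ¬(¬r → r)):
        ¬(¬r → r): α-rule — add ¬r, ¬r.
        ○ open, literals {r=0, s=0}.
4 branches closed, 4 open.
An open branch gives a satisfying assignment: q=0, s=0.

Satisfiable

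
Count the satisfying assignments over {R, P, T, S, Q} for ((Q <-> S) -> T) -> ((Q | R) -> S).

22

Initial set: {T (((Q <-> S) -> T) -> ((Q | R) -> S))}.
T (((Q <-> S) -> T) -> ((Q | R) -> S)): β-rule — branch into F ((Q <-> S) -> T)  //  T ((Q | R) -> S).
  branch 1 (add F ((Q <-> S) -> T)):
    F ((Q <-> S) -> T): α-rule — add T (Q <-> S), F T.
    T (Q <-> S): β-rule — branch into T Q, T S  //  F Q, F S.
      branch 1.1 (add T Q, T S):
        ○ open, literals {Q=1, S=1, T=0}.
      branch 1.2 (add F Q, F S):
        ○ open, literals {Q=0, S=0, T=0}.
  branch 2 (add T ((Q | R) -> S)):
    T ((Q | R) -> S): β-rule — branch into F (Q | R)  //  T S.
      branch 2.1 (add F (Q | R)):
        F (Q | R): α-rule — add F Q, F R.
        ○ open, literals {Q=0, R=0}.
      branch 2.2 (add T S):
        ○ open, literals {S=1}.
0 branches closed, 4 open.
Each open branch fixes some atoms; the unmentioned ones are free. Counting distinct full assignments: branch {Q=1, S=1, T=0} (R, P) contributes 4 new; branch {Q=0, S=0, T=0} (R, P) contributes 4 new; branch {Q=0, R=0} (P, T, S) contributes 6 new; branch {S=1} (R, P, T, Q) contributes 8 new. Total: 22.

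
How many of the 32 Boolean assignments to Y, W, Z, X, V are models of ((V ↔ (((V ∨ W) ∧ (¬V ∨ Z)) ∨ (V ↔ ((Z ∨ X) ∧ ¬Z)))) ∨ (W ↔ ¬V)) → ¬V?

18

Initial set: {T (((V ↔ (((V ∨ W) ∧ (¬V ∨ Z)) ∨ (V ↔ ((Z ∨ X) ∧ ¬Z)))) ∨ (W ↔ ¬V)) → ¬V)}.
T (((V ↔ (((V ∨ W) ∧ (¬V ∨ Z)) ∨ (V ↔ ((Z ∨ X) ∧ ¬Z)))) ∨ (W ↔ ¬V)) → ¬V): β-rule — branch into F ((V ↔ (((V ∨ W) ∧ (¬V ∨ Z)) ∨ (V ↔ ((Z ∨ X) ∧ ¬Z)))) ∨ (W ↔ ¬V))  //  T ¬V.
  branch 1 (add F ((V ↔ (((V ∨ W) ∧ (¬V ∨ Z)) ∨ (V ↔ ((Z ∨ X) ∧ ¬Z)))) ∨ (W ↔ ¬V))):
    F ((V ↔ (((V ∨ W) ∧ (¬V ∨ Z)) ∨ (V ↔ ((Z ∨ X) ∧ ¬Z)))) ∨ (W ↔ ¬V)): α-rule — add F (V ↔ (((V ∨ W) ∧ (¬V ∨ Z)) ∨ (V ↔ ((Z ∨ X) ∧ ¬Z)))), F (W ↔ ¬V).
    F (V ↔ (((V ∨ W) ∧ (¬V ∨ Z)) ∨ (V ↔ ((Z ∨ X) ∧ ¬Z)))): β-rule — branch into T V, F (((V ∨ W) ∧ (¬V ∨ Z)) ∨ (V ↔ ((Z ∨ X) ∧ ¬Z)))  //  F V, T (((V ∨ W) ∧ (¬V ∨ Z)) ∨ (V ↔ ((Z ∨ X) ∧ ¬Z))).
      branch 1.1 (add T V, F (((V ∨ W) ∧ (¬V ∨ Z)) ∨ (V ↔ ((Z ∨ X) ∧ ¬Z)))):
        F (((V ∨ W) ∧ (¬V ∨ Z)) ∨ (V ↔ ((Z ∨ X) ∧ ¬Z))): α-rule — add F ((V ∨ W) ∧ (¬V ∨ Z)), F (V ↔ ((Z ∨ X) ∧ ¬Z)).
        F (W ↔ ¬V): β-rule — branch into T W, F ¬V  //  F W, T ¬V.
          branch 1.1.1 (add T W, F ¬V):
            F ((V ∨ W) ∧ (¬V ∨ Z)): β-rule — branch into F (V ∨ W)  //  F (¬V ∨ Z).
              branch 1.1.1.1 (add F (V ∨ W)):
                F (V ∨ W): α-rule — add F V, F W.
                × closes — contains both V and ¬V.
              branch 1.1.1.2 (add F (¬V ∨ Z)):
                F (¬V ∨ Z): α-rule — add F ¬V, F Z.
                F (V ↔ ((Z ∨ X) ∧ ¬Z)): β-rule — branch into T V, F ((Z ∨ X) ∧ ¬Z)  //  F V, T ((Z ∨ X) ∧ ¬Z).
                  branch 1.1.1.2.1 (add T V, F ((Z ∨ X) ∧ ¬Z)):
                    F ((Z ∨ X) ∧ ¬Z): β-rule — branch into F (Z ∨ X)  //  F ¬Z.
                      branch 1.1.1.2.1.1 (add F (Z ∨ X)):
                        F (Z ∨ X): α-rule — add F Z, F X.
                        ○ open, literals {V=true, W=true, X=false, Z=false}.
                      branch 1.1.1.2.1.2 (add F ¬Z):
                        × closes — contains both Z and ¬Z.
                  branch 1.1.1.2.2 (add F V, T ((Z ∨ X) ∧ ¬Z)):
                    × closes — contains both V and ¬V.
          branch 1.1.2 (add F W, T ¬V):
            × closes — contains both V and ¬V.
      branch 1.2 (add F V, T (((V ∨ W) ∧ (¬V ∨ Z)) ∨ (V ↔ ((Z ∨ X) ∧ ¬Z)))):
        F (W ↔ ¬V): β-rule — branch into T W, F ¬V  //  F W, T ¬V.
          branch 1.2.1 (add T W, F ¬V):
            × closes — contains both V and ¬V.
          branch 1.2.2 (add F W, T ¬V):
            T (((V ∨ W) ∧ (¬V ∨ Z)) ∨ (V ↔ ((Z ∨ X) ∧ ¬Z))): β-rule — branch into T ((V ∨ W) ∧ (¬V ∨ Z))  //  T (V ↔ ((Z ∨ X) ∧ ¬Z)).
              branch 1.2.2.1 (add T ((V ∨ W) ∧ (¬V ∨ Z))):
                T ((V ∨ W) ∧ (¬V ∨ Z)): α-rule — add T (V ∨ W), T (¬V ∨ Z).
                T (V ∨ W): β-rule — branch into T V  //  T W.
                  branch 1.2.2.1.1 (add T V):
                    × closes — contains both V and ¬V.
                  branch 1.2.2.1.2 (add T W):
                    × closes — contains both W and ¬W.
              branch 1.2.2.2 (add T (V ↔ ((Z ∨ X) ∧ ¬Z))):
                T (V ↔ ((Z ∨ X) ∧ ¬Z)): β-rule — branch into T V, T ((Z ∨ X) ∧ ¬Z)  //  F V, F ((Z ∨ X) ∧ ¬Z).
                  branch 1.2.2.2.1 (add T V, T ((Z ∨ X) ∧ ¬Z)):
                    × closes — contains both V and ¬V.
                  branch 1.2.2.2.2 (add F V, F ((Z ∨ X) ∧ ¬Z)):
                    F ((Z ∨ X) ∧ ¬Z): β-rule — branch into F (Z ∨ X)  //  F ¬Z.
                      branch 1.2.2.2.2.1 (add F (Z ∨ X)):
                        F (Z ∨ X): α-rule — add F Z, F X.
                        ○ open, literals {V=false, W=false, X=false, Z=false}.
                      branch 1.2.2.2.2.2 (add F ¬Z):
                        ○ open, literals {V=false, W=false, Z=true}.
  branch 2 (add T ¬V):
    ○ open, literals {V=false}.
8 branches closed, 4 open.
Each open branch fixes some atoms; the unmentioned ones are free. Counting distinct full assignments: branch {V=true, W=true, X=false, Z=false} (Y) contributes 2 new; branch {V=false, W=false, X=false, Z=false} (Y) contributes 2 new; branch {V=false, W=false, Z=true} (Y, X) contributes 4 new; branch {V=false} (Y, W, Z, X) contributes 10 new. Total: 18.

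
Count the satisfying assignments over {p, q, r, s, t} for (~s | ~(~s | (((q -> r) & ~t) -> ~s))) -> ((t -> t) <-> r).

Initial set: {((~s | ~(~s | (((q -> r) & ~t) -> ~s))) -> ((t -> t) <-> r))}.
((~s | ~(~s | (((q -> r) & ~t) -> ~s))) -> ((t -> t) <-> r)): β-rule — branch into ~(~s | ~(~s | (((q -> r) & ~t) -> ~s)))  //  ((t -> t) <-> r).
  branch 1 (add ~(~s | ~(~s | (((q -> r) & ~t) -> ~s)))):
    ~(~s | ~(~s | (((q -> r) & ~t) -> ~s))): α-rule — add ~~s, ~~(~s | (((q -> r) & ~t) -> ~s)).
    ~~(~s | (((q -> r) & ~t) -> ~s)): β-rule — branch into ~s  //  (((q -> r) & ~t) -> ~s).
      branch 1.1 (add ~s):
        × closes — contains both s and ~s.
      branch 1.2 (add (((q -> r) & ~t) -> ~s)):
        (((q -> r) & ~t) -> ~s): β-rule — branch into ~((q -> r) & ~t)  //  ~s.
          branch 1.2.1 (add ~((q -> r) & ~t)):
            ~((q -> r) & ~t): β-rule — branch into ~(q -> r)  //  ~~t.
              branch 1.2.1.1 (add ~(q -> r)):
                ~(q -> r): α-rule — add q, ~r.
                ○ open, literals {q=T, r=F, s=T}.
              branch 1.2.1.2 (add ~~t):
                ○ open, literals {s=T, t=T}.
          branch 1.2.2 (add ~s):
            × closes — contains both s and ~s.
  branch 2 (add ((t -> t) <-> r)):
    ((t -> t) <-> r): β-rule — branch into (t -> t), r  //  ~(t -> t), ~r.
      branch 2.1 (add (t -> t), r):
        (t -> t): β-rule — branch into ~t  //  t.
          branch 2.1.1 (add ~t):
            ○ open, literals {r=T, t=F}.
          branch 2.1.2 (add t):
            ○ open, literals {r=T, t=T}.
      branch 2.2 (add ~(t -> t), ~r):
        ~(t -> t): α-rule — add t, ~t.
        × closes — contains both t and ~t.
3 branches closed, 4 open.
Each open branch fixes some atoms; the unmentioned ones are free. Counting distinct full assignments: branch {q=T, r=F, s=T} (p, t) contributes 4 new; branch {s=T, t=T} (p, q, r) contributes 6 new; branch {r=T, t=F} (p, q, s) contributes 8 new; branch {r=T, t=T} (p, q, s) contributes 4 new. Total: 22.

22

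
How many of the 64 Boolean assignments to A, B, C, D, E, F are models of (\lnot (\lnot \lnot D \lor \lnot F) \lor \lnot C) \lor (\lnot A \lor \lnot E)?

Initial set: {((\lnot (\lnot \lnot D \lor \lnot F) \lor \lnot C) \lor (\lnot A \lor \lnot E))}.
((\lnot (\lnot \lnot D \lor \lnot F) \lor \lnot C) \lor (\lnot A \lor \lnot E)): β-rule — branch into (\lnot (\lnot \lnot D \lor \lnot F) \lor \lnot C)  //  (\lnot A \lor \lnot E).
  branch 1 (add (\lnot (\lnot \lnot D \lor \lnot F) \lor \lnot C)):
    (\lnot (\lnot \lnot D \lor \lnot F) \lor \lnot C): β-rule — branch into \lnot (\lnot \lnot D \lor \lnot F)  //  \lnot C.
      branch 1.1 (add \lnot (\lnot \lnot D \lor \lnot F)):
        \lnot (\lnot \lnot D \lor \lnot F): α-rule — add \lnot \lnot \lnot D, \lnot \lnot F.
        \lnot \lnot \lnot D: drop double negation, giving \lnot D.
        ○ open, literals {D=0, F=1}.
      branch 1.2 (add \lnot C):
        ○ open, literals {C=0}.
  branch 2 (add (\lnot A \lor \lnot E)):
    (\lnot A \lor \lnot E): β-rule — branch into \lnot A  //  \lnot E.
      branch 2.1 (add \lnot A):
        ○ open, literals {A=0}.
      branch 2.2 (add \lnot E):
        ○ open, literals {E=0}.
0 branches closed, 4 open.
Each open branch fixes some atoms; the unmentioned ones are free. Counting distinct full assignments: branch {D=0, F=1} (A, B, C, E) contributes 16 new; branch {C=0} (A, B, D, E, F) contributes 24 new; branch {A=0} (B, C, D, E, F) contributes 12 new; branch {E=0} (A, B, C, D, F) contributes 6 new. Total: 58.

58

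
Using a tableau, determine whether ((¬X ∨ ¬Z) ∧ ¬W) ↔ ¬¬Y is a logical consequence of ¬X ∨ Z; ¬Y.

No

Initial set: {(¬X ∨ Z); ¬Y; ¬(((¬X ∨ ¬Z) ∧ ¬W) ↔ ¬¬Y)}.
(¬X ∨ Z): β-rule — branch into ¬X  //  Z.
  branch 1 (add ¬X):
    ¬(((¬X ∨ ¬Z) ∧ ¬W) ↔ ¬¬Y): β-rule — branch into ((¬X ∨ ¬Z) ∧ ¬W), ¬¬¬Y  //  ¬((¬X ∨ ¬Z) ∧ ¬W), ¬¬Y.
      branch 1.1 (add ((¬X ∨ ¬Z) ∧ ¬W), ¬¬¬Y):
        ((¬X ∨ ¬Z) ∧ ¬W): α-rule — add (¬X ∨ ¬Z), ¬W.
        ¬¬¬Y: drop double negation, giving ¬Y.
        (¬X ∨ ¬Z): β-rule — branch into ¬X  //  ¬Z.
          branch 1.1.1 (add ¬X):
            ○ open, literals {W=0, X=0, Y=0}.
          branch 1.1.2 (add ¬Z):
            ○ open, literals {W=0, X=0, Y=0, Z=0}.
      branch 1.2 (add ¬((¬X ∨ ¬Z) ∧ ¬W), ¬¬Y):
        ¬¬Y: drop double negation, giving Y.
        × closes — contains both Y and ¬Y.
  branch 2 (add Z):
    ¬(((¬X ∨ ¬Z) ∧ ¬W) ↔ ¬¬Y): β-rule — branch into ((¬X ∨ ¬Z) ∧ ¬W), ¬¬¬Y  //  ¬((¬X ∨ ¬Z) ∧ ¬W), ¬¬Y.
      branch 2.1 (add ((¬X ∨ ¬Z) ∧ ¬W), ¬¬¬Y):
        ((¬X ∨ ¬Z) ∧ ¬W): α-rule — add (¬X ∨ ¬Z), ¬W.
        ¬¬¬Y: drop double negation, giving ¬Y.
        (¬X ∨ ¬Z): β-rule — branch into ¬X  //  ¬Z.
          branch 2.1.1 (add ¬X):
            ○ open, literals {W=0, X=0, Y=0, Z=1}.
          branch 2.1.2 (add ¬Z):
            × closes — contains both Z and ¬Z.
      branch 2.2 (add ¬((¬X ∨ ¬Z) ∧ ¬W), ¬¬Y):
        ¬¬Y: drop double negation, giving Y.
        × closes — contains both Y and ¬Y.
3 branches closed, 3 open.
An open branch gives a countermodel: W=0, X=0, Y=0 (unmentioned atoms arbitrary); the premises hold there but the conclusion fails.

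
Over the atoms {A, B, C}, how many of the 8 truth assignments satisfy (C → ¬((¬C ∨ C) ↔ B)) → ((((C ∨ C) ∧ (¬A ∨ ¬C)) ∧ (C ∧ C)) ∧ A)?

Initial set: {((C → ¬((¬C ∨ C) ↔ B)) → ((((C ∨ C) ∧ (¬A ∨ ¬C)) ∧ (C ∧ C)) ∧ A))}.
((C → ¬((¬C ∨ C) ↔ B)) → ((((C ∨ C) ∧ (¬A ∨ ¬C)) ∧ (C ∧ C)) ∧ A)): β-rule — branch into ¬(C → ¬((¬C ∨ C) ↔ B))  //  ((((C ∨ C) ∧ (¬A ∨ ¬C)) ∧ (C ∧ C)) ∧ A).
  branch 1 (add ¬(C → ¬((¬C ∨ C) ↔ B))):
    ¬(C → ¬((¬C ∨ C) ↔ B)): α-rule — add C, ¬¬((¬C ∨ C) ↔ B).
    ¬¬((¬C ∨ C) ↔ B): β-rule — branch into (¬C ∨ C), B  //  ¬(¬C ∨ C), ¬B.
      branch 1.1 (add (¬C ∨ C), B):
        (¬C ∨ C): β-rule — branch into ¬C  //  C.
          branch 1.1.1 (add ¬C):
            × closes — contains both C and ¬C.
          branch 1.1.2 (add C):
            ○ open, literals {B=1, C=1}.
      branch 1.2 (add ¬(¬C ∨ C), ¬B):
        ¬(¬C ∨ C): α-rule — add ¬¬C, ¬C.
        × closes — contains both C and ¬C.
  branch 2 (add ((((C ∨ C) ∧ (¬A ∨ ¬C)) ∧ (C ∧ C)) ∧ A)):
    ((((C ∨ C) ∧ (¬A ∨ ¬C)) ∧ (C ∧ C)) ∧ A): α-rule — add (((C ∨ C) ∧ (¬A ∨ ¬C)) ∧ (C ∧ C)), A.
    (((C ∨ C) ∧ (¬A ∨ ¬C)) ∧ (C ∧ C)): α-rule — add ((C ∨ C) ∧ (¬A ∨ ¬C)), (C ∧ C).
    ((C ∨ C) ∧ (¬A ∨ ¬C)): α-rule — add (C ∨ C), (¬A ∨ ¬C).
    (C ∧ C): α-rule — add C, C.
    (C ∨ C): β-rule — branch into C  //  C.
      branch 2.1 (add C):
        (¬A ∨ ¬C): β-rule — branch into ¬A  //  ¬C.
          branch 2.1.1 (add ¬A):
            × closes — contains both A and ¬A.
          branch 2.1.2 (add ¬C):
            × closes — contains both C and ¬C.
      branch 2.2 (add C):
        (¬A ∨ ¬C): β-rule — branch into ¬A  //  ¬C.
          branch 2.2.1 (add ¬A):
            × closes — contains both A and ¬A.
          branch 2.2.2 (add ¬C):
            × closes — contains both C and ¬C.
6 branches closed, 1 open.
Each open branch fixes some atoms; the unmentioned ones are free. Counting distinct full assignments: branch {B=1, C=1} (A) contributes 2 new. Total: 2.

2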